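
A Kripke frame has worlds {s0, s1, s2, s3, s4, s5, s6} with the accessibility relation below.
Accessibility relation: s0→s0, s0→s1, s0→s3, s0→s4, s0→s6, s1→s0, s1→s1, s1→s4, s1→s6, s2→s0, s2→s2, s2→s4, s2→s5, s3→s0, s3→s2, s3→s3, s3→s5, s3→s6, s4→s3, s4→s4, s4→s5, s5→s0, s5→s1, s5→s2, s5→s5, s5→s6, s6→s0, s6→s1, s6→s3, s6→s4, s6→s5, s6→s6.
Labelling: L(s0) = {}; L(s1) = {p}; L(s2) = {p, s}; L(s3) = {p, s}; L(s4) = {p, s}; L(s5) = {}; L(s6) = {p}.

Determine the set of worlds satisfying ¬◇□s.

s0, s1, s2, s3, s4, s5, s6

Let φ = ¬◇□s. Evaluate φ at each world:
  s0 (successors {s0, s1, s3, s4, s6}): φ is true.
  s1 (successors {s0, s1, s4, s6}): φ is true.
  s2 (successors {s0, s2, s4, s5}): φ is true.
  s3 (successors {s0, s2, s3, s5, s6}): φ is true.
  s4 (successors {s3, s4, s5}): φ is true.
  s5 (successors {s0, s1, s2, s5, s6}): φ is true.
  s6 (successors {s0, s1, s3, s4, s5, s6}): φ is true.
For instance, at s0:
  At s0: ◇□s is false, so ¬◇□s is true.
    At s0: ◇□s requires □s at some successor in {s0, s1, s3, s4, s6}.
      At s0: □s is false.
      At s1: □s is false.
      At s3: □s is false.
      At s4: □s is false.
      At s6: □s is false.
    So ◇□s is false at s0.
Satisfying worlds: {s0, s1, s2, s3, s4, s5, s6}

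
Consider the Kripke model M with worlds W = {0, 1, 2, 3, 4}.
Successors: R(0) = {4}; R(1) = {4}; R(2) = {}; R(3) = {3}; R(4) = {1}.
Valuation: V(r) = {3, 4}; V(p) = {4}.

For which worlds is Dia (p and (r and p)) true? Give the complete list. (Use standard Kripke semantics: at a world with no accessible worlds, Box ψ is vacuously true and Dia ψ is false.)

Recall that Dia ψ holds at a world iff ψ holds at some accessible world.
Let φ = Dia (p and (r and p)). Evaluate φ at each world:
  0 (successors {4}): φ is true.
  1 (successors {4}): φ is true.
  2 (successors ∅): φ is false.
  3 (successors {3}): φ is false.
  4 (successors {1}): φ is false.
For instance, at 0:
  At 0: Dia (p and (r and p)) requires p and (r and p) at some successor in {4}.
    p and (r and p) holds at 4, so Dia (p and (r and p)) is true at 0.
Satisfying worlds: {0, 1}

0, 1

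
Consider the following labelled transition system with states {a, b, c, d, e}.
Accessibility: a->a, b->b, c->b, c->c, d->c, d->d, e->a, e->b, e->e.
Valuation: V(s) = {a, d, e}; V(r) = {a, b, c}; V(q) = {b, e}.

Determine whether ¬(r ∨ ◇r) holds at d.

Recall that ◇ψ holds at a world iff ψ holds at some accessible world.
At d: r ∨ ◇r is true, so ¬(r ∨ ◇r) is false.
  At d: r is false, ◇r is true, so r ∨ ◇r is true.
    At d: ◇r requires r at some successor in {c, d}.
      r holds at c, so ◇r is true at d.

No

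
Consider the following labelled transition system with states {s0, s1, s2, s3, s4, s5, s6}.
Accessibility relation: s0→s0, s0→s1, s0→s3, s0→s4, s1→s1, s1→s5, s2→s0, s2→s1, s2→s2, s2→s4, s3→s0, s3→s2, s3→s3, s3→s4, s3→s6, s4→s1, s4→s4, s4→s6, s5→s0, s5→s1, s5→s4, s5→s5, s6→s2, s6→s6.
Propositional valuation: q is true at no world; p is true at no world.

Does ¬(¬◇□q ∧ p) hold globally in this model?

Recall that □ψ holds at a world iff ψ holds at every accessible world, and ◇ψ holds iff ψ holds at some accessible world.
Let φ = ¬(¬◇□q ∧ p). Evaluate φ at each world:
  s0 (successors {s0, s1, s3, s4}): φ is true.
  s1 (successors {s1, s5}): φ is true.
  s2 (successors {s0, s1, s2, s4}): φ is true.
  s3 (successors {s0, s2, s3, s4, s6}): φ is true.
  s4 (successors {s1, s4, s6}): φ is true.
  s5 (successors {s0, s1, s4, s5}): φ is true.
  s6 (successors {s2, s6}): φ is true.
For instance, at s5:
  At s5: ¬◇□q ∧ p is false, so ¬(¬◇□q ∧ p) is true.
    At s5: ¬◇□q is true, p is false, so ¬◇□q ∧ p is false.
      At s5: ◇□q is false, so ¬◇□q is true.

Yes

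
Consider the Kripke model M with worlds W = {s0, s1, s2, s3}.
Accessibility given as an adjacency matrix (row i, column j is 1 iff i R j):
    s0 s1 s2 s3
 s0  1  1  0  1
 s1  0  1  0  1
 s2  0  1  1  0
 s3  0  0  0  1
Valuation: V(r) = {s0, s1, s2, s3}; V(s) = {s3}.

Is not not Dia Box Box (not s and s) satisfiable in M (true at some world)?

No

Recall that Box ψ holds at a world iff ψ holds at every accessible world, and Dia ψ holds iff ψ holds at some accessible world.
Let φ = not not Dia Box Box (not s and s). Evaluate φ at each world:
  s0 (successors {s0, s1, s3}): φ is false.
  s1 (successors {s1, s3}): φ is false.
  s2 (successors {s1, s2}): φ is false.
  s3 (successors {s3}): φ is false.
For instance, at s0:
  At s0: not Dia Box Box (not s and s) is true, so not not Dia Box Box (not s and s) is false.
    At s0: Dia Box Box (not s and s) is false, so not Dia Box Box (not s and s) is true.
      At s0: Dia Box Box (not s and s) requires Box Box (not s and s) at some successor in {s0, s1, s3}.
        At s0: Box Box (not s and s) is false.
        At s1: Box Box (not s and s) is false.
        At s3: Box Box (not s and s) is false.
      So Dia Box Box (not s and s) is false at s0.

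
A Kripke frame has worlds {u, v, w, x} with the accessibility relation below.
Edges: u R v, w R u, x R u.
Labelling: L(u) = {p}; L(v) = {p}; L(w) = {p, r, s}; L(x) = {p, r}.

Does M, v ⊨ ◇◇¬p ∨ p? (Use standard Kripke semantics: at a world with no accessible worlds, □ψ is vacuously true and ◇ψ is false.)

Yes

At v: ◇◇¬p is false, p is true, so ◇◇¬p ∨ p is true.
  At v: no accessible worlds, so ◇◇¬p is false.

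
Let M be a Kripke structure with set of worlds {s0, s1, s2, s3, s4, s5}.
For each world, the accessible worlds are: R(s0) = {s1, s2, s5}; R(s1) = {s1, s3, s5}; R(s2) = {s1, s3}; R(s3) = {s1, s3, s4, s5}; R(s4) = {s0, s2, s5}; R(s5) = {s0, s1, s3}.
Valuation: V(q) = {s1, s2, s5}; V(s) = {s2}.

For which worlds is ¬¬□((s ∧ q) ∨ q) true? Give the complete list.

Let φ = ¬¬□((s ∧ q) ∨ q). Evaluate φ at each world:
  s0 (successors {s1, s2, s5}): φ is true.
  s1 (successors {s1, s3, s5}): φ is false.
  s2 (successors {s1, s3}): φ is false.
  s3 (successors {s1, s3, s4, s5}): φ is false.
  s4 (successors {s0, s2, s5}): φ is false.
  s5 (successors {s0, s1, s3}): φ is false.
For instance, at s3:
  At s3: ¬□((s ∧ q) ∨ q) is true, so ¬¬□((s ∧ q) ∨ q) is false.
    At s3: □((s ∧ q) ∨ q) is false, so ¬□((s ∧ q) ∨ q) is true.
      At s3: □((s ∧ q) ∨ q) requires (s ∧ q) ∨ q at every successor {s1, s3, s4, s5}.
        (s ∧ q) ∨ q fails at s3, so □((s ∧ q) ∨ q) is false at s3.
Satisfying worlds: {s0}

s0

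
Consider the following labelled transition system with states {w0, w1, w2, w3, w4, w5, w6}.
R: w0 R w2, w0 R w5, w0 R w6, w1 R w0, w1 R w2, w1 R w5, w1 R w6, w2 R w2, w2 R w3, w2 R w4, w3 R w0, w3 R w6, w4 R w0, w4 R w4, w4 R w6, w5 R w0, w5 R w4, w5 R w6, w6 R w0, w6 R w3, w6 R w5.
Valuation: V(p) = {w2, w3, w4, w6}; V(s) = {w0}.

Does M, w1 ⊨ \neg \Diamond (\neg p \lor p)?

No

Recall that \Diamond ψ holds at a world iff ψ holds at some accessible world.
At w1: \Diamond (\neg p \lor p) is true, so \neg \Diamond (\neg p \lor p) is false.
  At w1: \Diamond (\neg p \lor p) requires \neg p \lor p at some successor in {w0, w2, w5, w6}.
    \neg p \lor p holds at w0, so \Diamond (\neg p \lor p) is true at w1.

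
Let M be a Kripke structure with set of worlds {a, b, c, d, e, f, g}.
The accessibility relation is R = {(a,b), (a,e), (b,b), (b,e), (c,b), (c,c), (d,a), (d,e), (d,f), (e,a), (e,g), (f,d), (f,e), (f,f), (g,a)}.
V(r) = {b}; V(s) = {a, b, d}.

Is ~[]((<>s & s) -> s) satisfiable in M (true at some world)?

No

Let φ = ~[]((<>s & s) -> s). Evaluate φ at each world:
  a (successors {b, e}): φ is false.
  b (successors {b, e}): φ is false.
  c (successors {b, c}): φ is false.
  d (successors {a, e, f}): φ is false.
  e (successors {a, g}): φ is false.
  f (successors {d, e, f}): φ is false.
  g (successors {a}): φ is false.
For instance, at a:
  At a: []((<>s & s) -> s) is true, so ~[]((<>s & s) -> s) is false.
    At a: []((<>s & s) -> s) requires (<>s & s) -> s at every successor {b, e}.
      At b: (<>s & s) -> s is true.
      At e: (<>s & s) -> s is true.
    So []((<>s & s) -> s) is true at a.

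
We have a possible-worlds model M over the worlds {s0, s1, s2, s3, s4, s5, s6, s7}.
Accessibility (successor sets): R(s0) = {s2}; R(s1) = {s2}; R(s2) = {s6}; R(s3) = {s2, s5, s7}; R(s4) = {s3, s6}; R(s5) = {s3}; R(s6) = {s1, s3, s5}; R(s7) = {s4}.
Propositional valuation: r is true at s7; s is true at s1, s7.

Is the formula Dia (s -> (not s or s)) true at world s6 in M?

Recall that Dia ψ holds at a world iff ψ holds at some accessible world.
At s6: Dia (s -> (not s or s)) requires s -> (not s or s) at some successor in {s1, s3, s5}.
  s -> (not s or s) holds at s1, so Dia (s -> (not s or s)) is true at s6.

Yes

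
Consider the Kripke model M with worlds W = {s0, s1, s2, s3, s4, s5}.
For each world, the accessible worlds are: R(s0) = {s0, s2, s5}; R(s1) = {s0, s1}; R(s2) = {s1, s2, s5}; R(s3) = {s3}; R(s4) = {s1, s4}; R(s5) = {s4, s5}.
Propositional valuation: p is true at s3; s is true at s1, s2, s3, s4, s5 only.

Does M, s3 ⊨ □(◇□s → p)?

Yes

At s3: □(◇□s → p) requires ◇□s → p at every successor {s3}.
    At s3: ◇□s is true, p is true, so ◇□s → p is true.
      At s3: ◇□s requires □s at some successor in {s3}.
        □s holds at s3, so ◇□s is true at s3.
So □(◇□s → p) is true at s3.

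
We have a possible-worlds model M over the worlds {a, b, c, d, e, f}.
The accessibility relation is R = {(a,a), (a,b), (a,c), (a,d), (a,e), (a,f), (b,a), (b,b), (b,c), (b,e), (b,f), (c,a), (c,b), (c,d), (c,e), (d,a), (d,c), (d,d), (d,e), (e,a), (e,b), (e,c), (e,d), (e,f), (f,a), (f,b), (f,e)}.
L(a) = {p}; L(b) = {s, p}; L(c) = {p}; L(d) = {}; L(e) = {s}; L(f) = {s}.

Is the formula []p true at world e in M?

No

Recall that []ψ holds at a world iff ψ holds at every accessible world, and <>ψ holds iff ψ holds at some accessible world.
At e: []p requires p at every successor {a, b, c, d, f}.
  p fails at d, so []p is false at e.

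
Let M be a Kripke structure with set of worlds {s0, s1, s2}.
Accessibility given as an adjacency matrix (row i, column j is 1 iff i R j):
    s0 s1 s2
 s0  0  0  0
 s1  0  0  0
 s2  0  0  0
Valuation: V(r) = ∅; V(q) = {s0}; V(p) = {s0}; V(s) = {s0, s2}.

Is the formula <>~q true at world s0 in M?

No

Recall that <>ψ holds at a world iff ψ holds at some accessible world.
At s0: no accessible worlds, so <>~q is false.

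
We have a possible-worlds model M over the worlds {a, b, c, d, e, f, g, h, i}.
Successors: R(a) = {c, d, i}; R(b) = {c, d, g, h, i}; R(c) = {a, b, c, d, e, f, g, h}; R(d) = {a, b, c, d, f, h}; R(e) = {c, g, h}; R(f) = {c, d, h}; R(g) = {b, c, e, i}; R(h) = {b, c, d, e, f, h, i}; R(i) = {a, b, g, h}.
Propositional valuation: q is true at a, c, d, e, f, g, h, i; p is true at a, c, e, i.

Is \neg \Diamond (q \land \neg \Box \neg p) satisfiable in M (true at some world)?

No

Recall that \Box ψ holds at a world iff ψ holds at every accessible world, and \Diamond ψ holds iff ψ holds at some accessible world.
Let φ = \neg \Diamond (q \land \neg \Box \neg p). Evaluate φ at each world:
  a (successors {c, d, i}): φ is false.
  b (successors {c, d, g, h, i}): φ is false.
  c (successors {a, b, c, d, e, f, g, h}): φ is false.
  d (successors {a, b, c, d, f, h}): φ is false.
  e (successors {c, g, h}): φ is false.
  f (successors {c, d, h}): φ is false.
  g (successors {b, c, e, i}): φ is false.
  h (successors {b, c, d, e, f, h, i}): φ is false.
  i (successors {a, b, g, h}): φ is false.
For instance, at i:
  At i: \Diamond (q \land \neg \Box \neg p) is true, so \neg \Diamond (q \land \neg \Box \neg p) is false.
    At i: \Diamond (q \land \neg \Box \neg p) requires q \land \neg \Box \neg p at some successor in {a, b, g, h}.
      q \land \neg \Box \neg p holds at a, so \Diamond (q \land \neg \Box \neg p) is true at i.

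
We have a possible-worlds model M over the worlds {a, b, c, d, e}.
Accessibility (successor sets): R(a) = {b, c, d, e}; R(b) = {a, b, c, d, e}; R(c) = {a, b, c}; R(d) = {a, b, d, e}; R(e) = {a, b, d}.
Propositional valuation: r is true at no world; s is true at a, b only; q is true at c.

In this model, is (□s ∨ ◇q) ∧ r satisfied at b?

At b: □s ∨ ◇q is true, r is false, so (□s ∨ ◇q) ∧ r is false.
  At b: □s is false, ◇q is true, so □s ∨ ◇q is true.
    At b: □s requires s at every successor {a, b, c, d, e}.
      s fails at c, so □s is false at b.
    At b: ◇q requires q at some successor in {a, b, c, d, e}.
      q holds at c, so ◇q is true at b.

No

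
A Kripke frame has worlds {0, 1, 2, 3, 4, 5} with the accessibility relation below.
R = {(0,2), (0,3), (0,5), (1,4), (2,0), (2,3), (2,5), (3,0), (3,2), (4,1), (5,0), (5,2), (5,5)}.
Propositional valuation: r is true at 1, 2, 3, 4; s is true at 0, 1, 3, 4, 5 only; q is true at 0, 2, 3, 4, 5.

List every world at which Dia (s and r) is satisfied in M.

Let φ = Dia (s and r). Evaluate φ at each world:
  0 (successors {2, 3, 5}): φ is true.
  1 (successors {4}): φ is true.
  2 (successors {0, 3, 5}): φ is true.
  3 (successors {0, 2}): φ is false.
  4 (successors {1}): φ is true.
  5 (successors {0, 2, 5}): φ is false.
For instance, at 1:
  At 1: Dia (s and r) requires s and r at some successor in {4}.
    s and r holds at 4, so Dia (s and r) is true at 1.
Satisfying worlds: {0, 1, 2, 4}

0, 1, 2, 4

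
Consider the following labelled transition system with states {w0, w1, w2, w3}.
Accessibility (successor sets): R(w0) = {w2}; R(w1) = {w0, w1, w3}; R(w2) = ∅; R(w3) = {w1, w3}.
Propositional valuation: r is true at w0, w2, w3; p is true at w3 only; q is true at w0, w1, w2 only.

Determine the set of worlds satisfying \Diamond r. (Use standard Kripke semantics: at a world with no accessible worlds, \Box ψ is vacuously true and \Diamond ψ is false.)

w0, w1, w3

Let φ = \Diamond r. Evaluate φ at each world:
  w0 (successors {w2}): φ is true.
  w1 (successors {w0, w1, w3}): φ is true.
  w2 (successors ∅): φ is false.
  w3 (successors {w1, w3}): φ is true.
For instance, at w0:
  At w0: \Diamond r requires r at some successor in {w2}.
    r holds at w2, so \Diamond r is true at w0.
Satisfying worlds: {w0, w1, w3}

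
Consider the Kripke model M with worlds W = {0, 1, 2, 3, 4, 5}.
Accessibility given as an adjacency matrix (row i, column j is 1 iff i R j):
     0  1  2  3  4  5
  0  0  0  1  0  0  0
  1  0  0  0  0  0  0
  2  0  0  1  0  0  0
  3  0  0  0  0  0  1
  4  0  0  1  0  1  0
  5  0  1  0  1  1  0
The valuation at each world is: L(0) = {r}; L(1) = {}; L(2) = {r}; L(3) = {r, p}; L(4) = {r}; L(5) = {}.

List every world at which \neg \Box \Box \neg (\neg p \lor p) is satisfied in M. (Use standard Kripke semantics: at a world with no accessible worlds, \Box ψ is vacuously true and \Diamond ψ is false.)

0, 2, 3, 4, 5

Let φ = \neg \Box \Box \neg (\neg p \lor p). Evaluate φ at each world:
  0 (successors {2}): φ is true.
  1 (successors ∅): φ is false.
  2 (successors {2}): φ is true.
  3 (successors {5}): φ is true.
  4 (successors {2, 4}): φ is true.
  5 (successors {1, 3, 4}): φ is true.
For instance, at 3:
  At 3: \Box \Box \neg (\neg p \lor p) is false, so \neg \Box \Box \neg (\neg p \lor p) is true.
    At 3: \Box \Box \neg (\neg p \lor p) requires \Box \neg (\neg p \lor p) at every successor {5}.
      \Box \neg (\neg p \lor p) fails at 5, so \Box \Box \neg (\neg p \lor p) is false at 3.
Satisfying worlds: {0, 2, 3, 4, 5}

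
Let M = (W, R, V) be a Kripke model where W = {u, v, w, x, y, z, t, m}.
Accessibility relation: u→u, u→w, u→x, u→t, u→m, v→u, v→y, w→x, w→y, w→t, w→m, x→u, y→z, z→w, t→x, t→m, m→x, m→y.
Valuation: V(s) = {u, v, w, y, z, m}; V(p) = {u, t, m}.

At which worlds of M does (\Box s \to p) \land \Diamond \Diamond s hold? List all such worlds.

Let φ = (\Box s \to p) \land \Diamond \Diamond s. Evaluate φ at each world:
  u (successors {u, w, x, t, m}): φ is true.
  v (successors {u, y}): φ is false.
  w (successors {x, y, t, m}): φ is true.
  x (successors {u}): φ is false.
  y (successors {z}): φ is false.
  z (successors {w}): φ is false.
  t (successors {x, m}): φ is true.
  m (successors {x, y}): φ is true.
For instance, at z:
  At z: \Box s \to p is false, \Diamond \Diamond s is true, so (\Box s \to p) \land \Diamond \Diamond s is false.
    At z: \Box s is true, p is false, so \Box s \to p is false.
      At z: \Box s requires s at every successor {w}.
        At w: s is true.
      So \Box s is true at z.
    At z: \Diamond \Diamond s requires \Diamond s at some successor in {w}.
      \Diamond s holds at w, so \Diamond \Diamond s is true at z.
Satisfying worlds: {u, w, t, m}

u, w, t, m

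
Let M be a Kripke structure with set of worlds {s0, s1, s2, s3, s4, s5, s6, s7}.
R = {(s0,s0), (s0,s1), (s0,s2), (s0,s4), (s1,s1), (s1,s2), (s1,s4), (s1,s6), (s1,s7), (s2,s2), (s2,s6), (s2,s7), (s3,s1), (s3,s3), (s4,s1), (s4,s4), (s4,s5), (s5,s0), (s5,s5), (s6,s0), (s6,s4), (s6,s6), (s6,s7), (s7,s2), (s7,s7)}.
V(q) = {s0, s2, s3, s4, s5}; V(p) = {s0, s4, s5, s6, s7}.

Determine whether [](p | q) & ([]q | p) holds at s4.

No

Recall that []ψ holds at a world iff ψ holds at every accessible world, and <>ψ holds iff ψ holds at some accessible world.
At s4: [](p | q) is false, []q | p is true, so [](p | q) & ([]q | p) is false.
  At s4: [](p | q) requires p | q at every successor {s1, s4, s5}.
    p | q fails at s1, so [](p | q) is false at s4.
  At s4: []q is false, p is true, so []q | p is true.
    At s4: []q requires q at every successor {s1, s4, s5}.
      q fails at s1, so []q is false at s4.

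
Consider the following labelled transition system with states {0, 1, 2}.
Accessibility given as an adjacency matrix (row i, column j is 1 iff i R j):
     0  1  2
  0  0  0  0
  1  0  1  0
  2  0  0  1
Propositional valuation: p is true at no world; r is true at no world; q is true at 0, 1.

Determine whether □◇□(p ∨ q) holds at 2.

At 2: □◇□(p ∨ q) requires ◇□(p ∨ q) at every successor {2}.
  ◇□(p ∨ q) fails at 2, so □◇□(p ∨ q) is false at 2.
    At 2: ◇□(p ∨ q) requires □(p ∨ q) at some successor in {2}.
      At 2: □(p ∨ q) is false.
    So ◇□(p ∨ q) is false at 2.

No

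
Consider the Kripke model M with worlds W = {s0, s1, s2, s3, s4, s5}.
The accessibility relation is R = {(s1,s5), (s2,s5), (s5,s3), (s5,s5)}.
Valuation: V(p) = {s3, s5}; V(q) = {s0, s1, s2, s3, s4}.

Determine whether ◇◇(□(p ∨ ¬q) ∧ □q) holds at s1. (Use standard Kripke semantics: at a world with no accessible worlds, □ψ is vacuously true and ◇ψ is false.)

At s1: ◇◇(□(p ∨ ¬q) ∧ □q) requires ◇(□(p ∨ ¬q) ∧ □q) at some successor in {s5}.
  ◇(□(p ∨ ¬q) ∧ □q) holds at s5, so ◇◇(□(p ∨ ¬q) ∧ □q) is true at s1.
    At s5: ◇(□(p ∨ ¬q) ∧ □q) requires □(p ∨ ¬q) ∧ □q at some successor in {s3, s5}.
      □(p ∨ ¬q) ∧ □q holds at s3, so ◇(□(p ∨ ¬q) ∧ □q) is true at s5.

Yes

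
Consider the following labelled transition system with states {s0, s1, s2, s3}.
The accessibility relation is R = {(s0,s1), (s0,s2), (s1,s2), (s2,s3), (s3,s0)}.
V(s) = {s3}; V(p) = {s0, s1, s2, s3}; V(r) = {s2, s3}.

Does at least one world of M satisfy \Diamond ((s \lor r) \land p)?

Yes

Recall that \Diamond ψ holds at a world iff ψ holds at some accessible world.
Let φ = \Diamond ((s \lor r) \land p). Evaluate φ at each world:
  s0 (successors {s1, s2}): φ is true.
  s1 (successors {s2}): φ is true.
  s2 (successors {s3}): φ is true.
  s3 (successors {s0}): φ is false.
Detail at s0 (witness):
  At s0: \Diamond ((s \lor r) \land p) requires (s \lor r) \land p at some successor in {s1, s2}.
    (s \lor r) \land p holds at s2, so \Diamond ((s \lor r) \land p) is true at s0.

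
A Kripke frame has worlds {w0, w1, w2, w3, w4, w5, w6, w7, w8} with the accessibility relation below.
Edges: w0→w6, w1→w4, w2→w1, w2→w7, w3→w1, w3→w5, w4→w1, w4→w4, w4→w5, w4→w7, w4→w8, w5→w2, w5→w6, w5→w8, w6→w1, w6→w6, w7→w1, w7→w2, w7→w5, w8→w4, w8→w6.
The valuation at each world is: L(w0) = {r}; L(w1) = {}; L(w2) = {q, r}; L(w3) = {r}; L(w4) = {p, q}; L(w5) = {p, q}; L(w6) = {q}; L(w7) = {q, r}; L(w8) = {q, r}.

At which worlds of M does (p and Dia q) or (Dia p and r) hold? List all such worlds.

Recall that Dia ψ holds at a world iff ψ holds at some accessible world.
Let φ = (p and Dia q) or (Dia p and r). Evaluate φ at each world:
  w0 (successors {w6}): φ is false.
  w1 (successors {w4}): φ is false.
  w2 (successors {w1, w7}): φ is false.
  w3 (successors {w1, w5}): φ is true.
  w4 (successors {w1, w4, w5, w7, w8}): φ is true.
  w5 (successors {w2, w6, w8}): φ is true.
  w6 (successors {w1, w6}): φ is false.
  w7 (successors {w1, w2, w5}): φ is true.
  w8 (successors {w4, w6}): φ is true.
For instance, at w5:
  At w5: p and Dia q is true, Dia p and r is false, so (p and Dia q) or (Dia p and r) is true.
    At w5: p is true, Dia q is true, so p and Dia q is true.
      At w5: Dia q requires q at some successor in {w2, w6, w8}.
        q holds at w2, so Dia q is true at w5.
    At w5: Dia p is false, r is false, so Dia p and r is false.
      At w5: Dia p requires p at some successor in {w2, w6, w8}.
        At w2: p is false.
        At w6: p is false.
        At w8: p is false.
      So Dia p is false at w5.
Satisfying worlds: {w3, w4, w5, w7, w8}

w3, w4, w5, w7, w8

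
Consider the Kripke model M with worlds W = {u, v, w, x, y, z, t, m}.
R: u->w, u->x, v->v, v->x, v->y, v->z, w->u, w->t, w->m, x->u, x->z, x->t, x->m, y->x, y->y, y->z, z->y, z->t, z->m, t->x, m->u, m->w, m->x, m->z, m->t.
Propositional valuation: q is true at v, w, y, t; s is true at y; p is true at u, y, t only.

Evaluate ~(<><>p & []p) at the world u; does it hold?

Yes

Recall that []ψ holds at a world iff ψ holds at every accessible world, and <>ψ holds iff ψ holds at some accessible world.
At u: <><>p & []p is false, so ~(<><>p & []p) is true.
  At u: <><>p is true, []p is false, so <><>p & []p is false.
    At u: <><>p requires <>p at some successor in {w, x}.
      <>p holds at w, so <><>p is true at u.
    At u: []p requires p at every successor {w, x}.
      p fails at w, so []p is false at u.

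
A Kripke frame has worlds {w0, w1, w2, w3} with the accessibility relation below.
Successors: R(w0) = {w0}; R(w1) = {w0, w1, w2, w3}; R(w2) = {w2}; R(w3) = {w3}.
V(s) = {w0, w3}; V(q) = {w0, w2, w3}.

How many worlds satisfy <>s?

3

Let φ = <>s. Evaluate φ at each world:
  w0 (successors {w0}): φ is true.
  w1 (successors {w0, w1, w2, w3}): φ is true.
  w2 (successors {w2}): φ is false.
  w3 (successors {w3}): φ is true.
For instance, at w1:
  At w1: <>s requires s at some successor in {w0, w1, w2, w3}.
    s holds at w0, so <>s is true at w1.
Satisfying worlds: {w0, w1, w3}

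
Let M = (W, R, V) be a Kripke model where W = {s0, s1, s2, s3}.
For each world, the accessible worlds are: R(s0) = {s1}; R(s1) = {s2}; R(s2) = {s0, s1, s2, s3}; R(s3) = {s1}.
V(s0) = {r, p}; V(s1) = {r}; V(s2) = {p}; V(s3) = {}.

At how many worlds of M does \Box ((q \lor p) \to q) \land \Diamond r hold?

Let φ = \Box ((q \lor p) \to q) \land \Diamond r. Evaluate φ at each world:
  s0 (successors {s1}): φ is true.
  s1 (successors {s2}): φ is false.
  s2 (successors {s0, s1, s2, s3}): φ is false.
  s3 (successors {s1}): φ is true.
For instance, at s0:
  At s0: \Box ((q \lor p) \to q) is true, \Diamond r is true, so \Box ((q \lor p) \to q) \land \Diamond r is true.
    At s0: \Box ((q \lor p) \to q) requires (q \lor p) \to q at every successor {s1}.
      At s1: (q \lor p) \to q is true.
    So \Box ((q \lor p) \to q) is true at s0.
    At s0: \Diamond r requires r at some successor in {s1}.
      r holds at s1, so \Diamond r is true at s0.
Satisfying worlds: {s0, s3}

2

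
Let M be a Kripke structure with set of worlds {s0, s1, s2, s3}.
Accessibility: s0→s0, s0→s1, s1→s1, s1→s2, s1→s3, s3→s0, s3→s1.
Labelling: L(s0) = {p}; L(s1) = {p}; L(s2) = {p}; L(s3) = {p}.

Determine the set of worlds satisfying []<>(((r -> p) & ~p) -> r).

Let φ = []<>(((r -> p) & ~p) -> r). Evaluate φ at each world:
  s0 (successors {s0, s1}): φ is true.
  s1 (successors {s1, s2, s3}): φ is false.
  s2 (successors ∅): φ is true.
  s3 (successors {s0, s1}): φ is true.
For instance, at s1:
  At s1: []<>(((r -> p) & ~p) -> r) requires <>(((r -> p) & ~p) -> r) at every successor {s1, s2, s3}.
    <>(((r -> p) & ~p) -> r) fails at s2, so []<>(((r -> p) & ~p) -> r) is false at s1.
      At s2: no accessible worlds, so <>(((r -> p) & ~p) -> r) is false.
Satisfying worlds: {s0, s2, s3}

s0, s2, s3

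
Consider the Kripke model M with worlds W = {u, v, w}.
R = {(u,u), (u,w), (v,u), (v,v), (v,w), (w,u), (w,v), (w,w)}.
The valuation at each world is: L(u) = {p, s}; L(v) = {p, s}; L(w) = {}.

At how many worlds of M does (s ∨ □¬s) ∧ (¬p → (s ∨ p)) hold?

Let φ = (s ∨ □¬s) ∧ (¬p → (s ∨ p)). Evaluate φ at each world:
  u (successors {u, w}): φ is true.
  v (successors {u, v, w}): φ is true.
  w (successors {u, v, w}): φ is false.
For instance, at w:
  At w: s ∨ □¬s is false, ¬p → (s ∨ p) is false, so (s ∨ □¬s) ∧ (¬p → (s ∨ p)) is false.
    At w: s is false, □¬s is false, so s ∨ □¬s is false.
      At w: □¬s requires ¬s at every successor {u, v, w}.
        ¬s fails at u, so □¬s is false at w.
Satisfying worlds: {u, v}

2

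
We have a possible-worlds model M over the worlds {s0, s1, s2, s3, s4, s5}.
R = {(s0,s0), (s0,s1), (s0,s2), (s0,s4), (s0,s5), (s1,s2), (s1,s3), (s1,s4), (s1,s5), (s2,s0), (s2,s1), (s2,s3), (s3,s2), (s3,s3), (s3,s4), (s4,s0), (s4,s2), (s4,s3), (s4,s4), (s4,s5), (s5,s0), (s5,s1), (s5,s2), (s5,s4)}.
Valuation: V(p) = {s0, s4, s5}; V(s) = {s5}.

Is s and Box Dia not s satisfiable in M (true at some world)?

Let φ = s and Box Dia not s. Evaluate φ at each world:
  s0 (successors {s0, s1, s2, s4, s5}): φ is false.
  s1 (successors {s2, s3, s4, s5}): φ is false.
  s2 (successors {s0, s1, s3}): φ is false.
  s3 (successors {s2, s3, s4}): φ is false.
  s4 (successors {s0, s2, s3, s4, s5}): φ is false.
  s5 (successors {s0, s1, s2, s4}): φ is true.
Detail at s5 (witness):
  At s5: s is true, Box Dia not s is true, so s and Box Dia not s is true.
    At s5: Box Dia not s requires Dia not s at every successor {s0, s1, s2, s4}.
      At s0: Dia not s is true.
      At s1: Dia not s is true.
      At s2: Dia not s is true.
      At s4: Dia not s is true.
    So Box Dia not s is true at s5.

Yes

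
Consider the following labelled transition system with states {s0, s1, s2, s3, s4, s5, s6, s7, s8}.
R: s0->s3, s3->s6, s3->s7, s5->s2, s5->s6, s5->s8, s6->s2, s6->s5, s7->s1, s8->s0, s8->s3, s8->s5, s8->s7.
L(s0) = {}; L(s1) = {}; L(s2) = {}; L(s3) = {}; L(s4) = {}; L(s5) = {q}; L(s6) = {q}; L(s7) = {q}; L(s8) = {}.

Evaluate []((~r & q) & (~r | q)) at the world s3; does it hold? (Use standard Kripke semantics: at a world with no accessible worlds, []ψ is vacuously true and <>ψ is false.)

Yes

At s3: []((~r & q) & (~r | q)) requires (~r & q) & (~r | q) at every successor {s6, s7}.
  At s6: (~r & q) & (~r | q) is true.
  At s7: (~r & q) & (~r | q) is true.
So []((~r & q) & (~r | q)) is true at s3.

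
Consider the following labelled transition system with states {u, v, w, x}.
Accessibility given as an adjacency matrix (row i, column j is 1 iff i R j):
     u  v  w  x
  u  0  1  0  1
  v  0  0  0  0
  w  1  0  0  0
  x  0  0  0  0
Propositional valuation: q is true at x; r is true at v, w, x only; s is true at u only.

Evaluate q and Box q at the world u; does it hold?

No

Recall that Box ψ holds at a world iff ψ holds at every accessible world, and Dia ψ holds iff ψ holds at some accessible world.
At u: q is false, Box q is false, so q and Box q is false.
  At u: Box q requires q at every successor {v, x}.
    q fails at v, so Box q is false at u.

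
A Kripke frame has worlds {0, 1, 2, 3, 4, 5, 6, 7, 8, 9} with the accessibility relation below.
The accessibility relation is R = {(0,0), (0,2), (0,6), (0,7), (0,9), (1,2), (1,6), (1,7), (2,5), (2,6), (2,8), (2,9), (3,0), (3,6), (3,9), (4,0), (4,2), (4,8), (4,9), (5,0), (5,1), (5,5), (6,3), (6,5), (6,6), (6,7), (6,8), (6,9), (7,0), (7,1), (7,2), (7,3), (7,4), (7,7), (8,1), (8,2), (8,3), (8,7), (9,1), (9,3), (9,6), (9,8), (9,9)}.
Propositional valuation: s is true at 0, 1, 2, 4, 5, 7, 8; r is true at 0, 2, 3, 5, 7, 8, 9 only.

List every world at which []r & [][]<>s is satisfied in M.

Let φ = []r & [][]<>s. Evaluate φ at each world:
  0 (successors {0, 2, 6, 7, 9}): φ is false.
  1 (successors {2, 6, 7}): φ is false.
  2 (successors {5, 6, 8, 9}): φ is false.
  3 (successors {0, 6, 9}): φ is false.
  4 (successors {0, 2, 8, 9}): φ is true.
  5 (successors {0, 1, 5}): φ is false.
  6 (successors {3, 5, 6, 7, 8, 9}): φ is false.
  7 (successors {0, 1, 2, 3, 4, 7}): φ is false.
  8 (successors {1, 2, 3, 7}): φ is false.
  9 (successors {1, 3, 6, 8, 9}): φ is false.
For instance, at 9:
  At 9: []r is false, [][]<>s is true, so []r & [][]<>s is false.
    At 9: []r requires r at every successor {1, 3, 6, 8, 9}.
      r fails at 1, so []r is false at 9.
    At 9: [][]<>s requires []<>s at every successor {1, 3, 6, 8, 9}.
      At 1: []<>s is true.
      At 3: []<>s is true.
      At 6: []<>s is true.
      At 8: []<>s is true.
      At 9: []<>s is true.
    So [][]<>s is true at 9.
Satisfying worlds: {4}

4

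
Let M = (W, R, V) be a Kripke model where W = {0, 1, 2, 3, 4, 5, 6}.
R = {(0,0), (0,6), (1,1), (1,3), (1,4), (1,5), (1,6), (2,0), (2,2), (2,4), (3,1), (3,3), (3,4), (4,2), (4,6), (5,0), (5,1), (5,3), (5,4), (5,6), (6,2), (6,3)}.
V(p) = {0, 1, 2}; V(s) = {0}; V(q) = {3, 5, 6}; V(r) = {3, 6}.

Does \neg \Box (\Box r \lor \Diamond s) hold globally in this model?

Let φ = \neg \Box (\Box r \lor \Diamond s). Evaluate φ at each world:
  0 (successors {0, 6}): φ is true.
  1 (successors {1, 3, 4, 5, 6}): φ is true.
  2 (successors {0, 2, 4}): φ is true.
  3 (successors {1, 3, 4}): φ is true.
  4 (successors {2, 6}): φ is true.
  5 (successors {0, 1, 3, 4, 6}): φ is true.
  6 (successors {2, 3}): φ is true.
For instance, at 4:
  At 4: \Box (\Box r \lor \Diamond s) is false, so \neg \Box (\Box r \lor \Diamond s) is true.
    At 4: \Box (\Box r \lor \Diamond s) requires \Box r \lor \Diamond s at every successor {2, 6}.
      \Box r \lor \Diamond s fails at 6, so \Box (\Box r \lor \Diamond s) is false at 4.

Yes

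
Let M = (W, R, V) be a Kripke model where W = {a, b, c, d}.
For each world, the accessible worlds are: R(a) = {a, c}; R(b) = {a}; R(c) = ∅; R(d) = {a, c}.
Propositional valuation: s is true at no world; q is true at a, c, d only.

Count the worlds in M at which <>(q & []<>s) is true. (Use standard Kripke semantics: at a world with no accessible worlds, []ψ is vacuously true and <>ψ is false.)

2

Recall that []ψ holds at a world iff ψ holds at every accessible world, and <>ψ holds iff ψ holds at some accessible world.
Let φ = <>(q & []<>s). Evaluate φ at each world:
  a (successors {a, c}): φ is true.
  b (successors {a}): φ is false.
  c (successors ∅): φ is false.
  d (successors {a, c}): φ is true.
For instance, at a:
  At a: <>(q & []<>s) requires q & []<>s at some successor in {a, c}.
    q & []<>s holds at c, so <>(q & []<>s) is true at a.
      At c: q is true, []<>s is true, so q & []<>s is true.
Satisfying worlds: {a, d}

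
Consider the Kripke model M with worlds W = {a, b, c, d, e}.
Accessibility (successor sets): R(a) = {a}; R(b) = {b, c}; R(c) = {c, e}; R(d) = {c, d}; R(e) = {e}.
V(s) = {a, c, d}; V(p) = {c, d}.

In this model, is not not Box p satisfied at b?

No

At b: not Box p is true, so not not Box p is false.
  At b: Box p is false, so not Box p is true.
    At b: Box p requires p at every successor {b, c}.
      p fails at b, so Box p is false at b.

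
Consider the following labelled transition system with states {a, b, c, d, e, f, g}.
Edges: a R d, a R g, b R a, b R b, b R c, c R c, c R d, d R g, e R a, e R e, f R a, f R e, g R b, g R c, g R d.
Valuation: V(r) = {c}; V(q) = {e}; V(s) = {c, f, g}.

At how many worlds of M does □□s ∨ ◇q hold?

2

Let φ = □□s ∨ ◇q. Evaluate φ at each world:
  a (successors {d, g}): φ is false.
  b (successors {a, b, c}): φ is false.
  c (successors {c, d}): φ is false.
  d (successors {g}): φ is false.
  e (successors {a, e}): φ is true.
  f (successors {a, e}): φ is true.
  g (successors {b, c, d}): φ is false.
For instance, at b:
  At b: □□s is false, ◇q is false, so □□s ∨ ◇q is false.
    At b: □□s requires □s at every successor {a, b, c}.
      □s fails at a, so □□s is false at b.
    At b: ◇q requires q at some successor in {a, b, c}.
      At a: q is false.
      At b: q is false.
      At c: q is false.
    So ◇q is false at b.
Satisfying worlds: {e, f}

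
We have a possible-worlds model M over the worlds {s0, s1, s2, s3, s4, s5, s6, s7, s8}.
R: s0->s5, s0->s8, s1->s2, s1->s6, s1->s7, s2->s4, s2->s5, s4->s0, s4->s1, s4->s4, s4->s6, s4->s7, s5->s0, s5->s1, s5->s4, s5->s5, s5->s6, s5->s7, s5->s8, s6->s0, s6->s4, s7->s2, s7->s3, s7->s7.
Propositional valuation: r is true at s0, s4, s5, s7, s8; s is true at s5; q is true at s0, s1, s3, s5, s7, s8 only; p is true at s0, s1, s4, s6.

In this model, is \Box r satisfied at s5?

Recall that \Box ψ holds at a world iff ψ holds at every accessible world, and \Diamond ψ holds iff ψ holds at some accessible world.
At s5: \Box r requires r at every successor {s0, s1, s4, s5, s6, s7, s8}.
  r fails at s1, so \Box r is false at s5.

No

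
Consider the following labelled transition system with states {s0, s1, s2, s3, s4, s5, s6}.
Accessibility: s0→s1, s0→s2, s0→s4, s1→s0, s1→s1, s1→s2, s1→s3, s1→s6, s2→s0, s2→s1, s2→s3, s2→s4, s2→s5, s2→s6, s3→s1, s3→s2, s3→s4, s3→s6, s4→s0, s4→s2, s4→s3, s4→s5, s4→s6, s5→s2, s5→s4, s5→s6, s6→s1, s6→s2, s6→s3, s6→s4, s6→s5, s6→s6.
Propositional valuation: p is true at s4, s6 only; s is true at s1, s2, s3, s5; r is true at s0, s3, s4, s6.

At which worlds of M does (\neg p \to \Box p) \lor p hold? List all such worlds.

Let φ = (\neg p \to \Box p) \lor p. Evaluate φ at each world:
  s0 (successors {s1, s2, s4}): φ is false.
  s1 (successors {s0, s1, s2, s3, s6}): φ is false.
  s2 (successors {s0, s1, s3, s4, s5, s6}): φ is false.
  s3 (successors {s1, s2, s4, s6}): φ is false.
  s4 (successors {s0, s2, s3, s5, s6}): φ is true.
  s5 (successors {s2, s4, s6}): φ is false.
  s6 (successors {s1, s2, s3, s4, s5, s6}): φ is true.
For instance, at s1:
  At s1: \neg p \to \Box p is false, p is false, so (\neg p \to \Box p) \lor p is false.
    At s1: \neg p is true, \Box p is false, so \neg p \to \Box p is false.
      At s1: \Box p requires p at every successor {s0, s1, s2, s3, s6}.
        p fails at s0, so \Box p is false at s1.
Satisfying worlds: {s4, s6}

s4, s6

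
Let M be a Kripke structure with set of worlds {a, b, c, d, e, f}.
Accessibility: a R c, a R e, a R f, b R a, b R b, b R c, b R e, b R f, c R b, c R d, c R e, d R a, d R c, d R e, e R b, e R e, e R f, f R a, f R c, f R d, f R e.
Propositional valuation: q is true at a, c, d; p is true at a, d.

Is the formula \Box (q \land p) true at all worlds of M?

No

Let φ = \Box (q \land p). Evaluate φ at each world:
  a (successors {c, e, f}): φ is false.
  b (successors {a, b, c, e, f}): φ is false.
  c (successors {b, d, e}): φ is false.
  d (successors {a, c, e}): φ is false.
  e (successors {b, e, f}): φ is false.
  f (successors {a, c, d, e}): φ is false.
Detail at a (counterexample):
  At a: \Box (q \land p) requires q \land p at every successor {c, e, f}.
    q \land p fails at c, so \Box (q \land p) is false at a.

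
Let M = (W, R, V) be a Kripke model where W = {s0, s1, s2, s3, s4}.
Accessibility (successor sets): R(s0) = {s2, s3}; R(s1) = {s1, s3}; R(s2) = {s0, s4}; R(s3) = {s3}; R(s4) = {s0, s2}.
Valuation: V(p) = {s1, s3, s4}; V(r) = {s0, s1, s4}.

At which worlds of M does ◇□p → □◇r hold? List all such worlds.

s2, s4

Let φ = ◇□p → □◇r. Evaluate φ at each world:
  s0 (successors {s2, s3}): φ is false.
  s1 (successors {s1, s3}): φ is false.
  s2 (successors {s0, s4}): φ is true.
  s3 (successors {s3}): φ is false.
  s4 (successors {s0, s2}): φ is true.
For instance, at s3:
  At s3: ◇□p is true, □◇r is false, so ◇□p → □◇r is false.
    At s3: ◇□p requires □p at some successor in {s3}.
      □p holds at s3, so ◇□p is true at s3.
    At s3: □◇r requires ◇r at every successor {s3}.
      ◇r fails at s3, so □◇r is false at s3.
Satisfying worlds: {s2, s4}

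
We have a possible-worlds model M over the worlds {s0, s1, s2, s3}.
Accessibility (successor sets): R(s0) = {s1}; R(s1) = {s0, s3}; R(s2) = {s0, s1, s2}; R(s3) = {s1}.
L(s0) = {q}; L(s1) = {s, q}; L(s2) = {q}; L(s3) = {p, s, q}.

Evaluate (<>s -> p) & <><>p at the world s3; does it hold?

Yes

Recall that <>ψ holds at a world iff ψ holds at some accessible world.
At s3: <>s -> p is true, <><>p is true, so (<>s -> p) & <><>p is true.
  At s3: <>s is true, p is true, so <>s -> p is true.
    At s3: <>s requires s at some successor in {s1}.
      s holds at s1, so <>s is true at s3.
  At s3: <><>p requires <>p at some successor in {s1}.
    <>p holds at s1, so <><>p is true at s3.
      At s1: <>p requires p at some successor in {s0, s3}.
        p holds at s3, so <>p is true at s1.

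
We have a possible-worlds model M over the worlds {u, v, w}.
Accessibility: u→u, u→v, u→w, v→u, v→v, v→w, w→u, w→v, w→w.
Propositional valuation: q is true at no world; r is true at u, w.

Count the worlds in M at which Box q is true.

Let φ = Box q. Evaluate φ at each world:
  u (successors {u, v, w}): φ is false.
  v (successors {u, v, w}): φ is false.
  w (successors {u, v, w}): φ is false.
For instance, at u:
  At u: Box q requires q at every successor {u, v, w}.
    q fails at u, so Box q is false at u.
Satisfying worlds: none.

0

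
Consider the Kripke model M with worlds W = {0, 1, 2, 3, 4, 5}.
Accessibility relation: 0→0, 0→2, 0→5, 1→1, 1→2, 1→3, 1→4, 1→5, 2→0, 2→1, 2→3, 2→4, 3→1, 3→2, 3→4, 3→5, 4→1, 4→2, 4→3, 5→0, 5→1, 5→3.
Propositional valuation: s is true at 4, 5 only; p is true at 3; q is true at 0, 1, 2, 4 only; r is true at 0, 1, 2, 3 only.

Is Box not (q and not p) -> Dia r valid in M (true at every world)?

Yes

Recall that Box ψ holds at a world iff ψ holds at every accessible world, and Dia ψ holds iff ψ holds at some accessible world.
Let φ = Box not (q and not p) -> Dia r. Evaluate φ at each world:
  0 (successors {0, 2, 5}): φ is true.
  1 (successors {1, 2, 3, 4, 5}): φ is true.
  2 (successors {0, 1, 3, 4}): φ is true.
  3 (successors {1, 2, 4, 5}): φ is true.
  4 (successors {1, 2, 3}): φ is true.
  5 (successors {0, 1, 3}): φ is true.
For instance, at 4:
  At 4: Box not (q and not p) is false, Dia r is true, so Box not (q and not p) -> Dia r is true.
    At 4: Box not (q and not p) requires not (q and not p) at every successor {1, 2, 3}.
      not (q and not p) fails at 1, so Box not (q and not p) is false at 4.
    At 4: Dia r requires r at some successor in {1, 2, 3}.
      r holds at 1, so Dia r is true at 4.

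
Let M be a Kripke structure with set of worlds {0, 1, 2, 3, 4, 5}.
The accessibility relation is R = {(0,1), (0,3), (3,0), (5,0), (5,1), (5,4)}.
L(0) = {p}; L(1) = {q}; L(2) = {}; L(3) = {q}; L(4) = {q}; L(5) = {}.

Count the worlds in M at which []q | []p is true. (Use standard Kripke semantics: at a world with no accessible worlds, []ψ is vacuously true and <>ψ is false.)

5

Let φ = []q | []p. Evaluate φ at each world:
  0 (successors {1, 3}): φ is true.
  1 (successors ∅): φ is true.
  2 (successors ∅): φ is true.
  3 (successors {0}): φ is true.
  4 (successors ∅): φ is true.
  5 (successors {0, 1, 4}): φ is false.
For instance, at 5:
  At 5: []q is false, []p is false, so []q | []p is false.
    At 5: []q requires q at every successor {0, 1, 4}.
      q fails at 0, so []q is false at 5.
    At 5: []p requires p at every successor {0, 1, 4}.
      p fails at 1, so []p is false at 5.
Satisfying worlds: {0, 1, 2, 3, 4}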